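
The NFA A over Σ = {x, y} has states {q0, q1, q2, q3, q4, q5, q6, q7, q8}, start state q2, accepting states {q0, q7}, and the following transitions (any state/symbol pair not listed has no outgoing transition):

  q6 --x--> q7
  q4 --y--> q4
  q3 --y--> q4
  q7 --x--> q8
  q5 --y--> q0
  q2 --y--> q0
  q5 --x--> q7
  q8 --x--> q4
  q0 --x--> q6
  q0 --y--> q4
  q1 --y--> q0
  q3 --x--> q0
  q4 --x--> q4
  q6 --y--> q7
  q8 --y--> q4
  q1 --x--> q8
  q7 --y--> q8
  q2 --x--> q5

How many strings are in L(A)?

The useful subgraph on states {q0, q2, q5, q6, q7} is acyclic, so L(A) is finite; the longest accepting path visits 5 useful states, giving maximum string length 4.
Counting accepting paths from q2 by length: 1 of length 1, 2 of length 2, 2 of length 3, 2 of length 4. Total 7.

7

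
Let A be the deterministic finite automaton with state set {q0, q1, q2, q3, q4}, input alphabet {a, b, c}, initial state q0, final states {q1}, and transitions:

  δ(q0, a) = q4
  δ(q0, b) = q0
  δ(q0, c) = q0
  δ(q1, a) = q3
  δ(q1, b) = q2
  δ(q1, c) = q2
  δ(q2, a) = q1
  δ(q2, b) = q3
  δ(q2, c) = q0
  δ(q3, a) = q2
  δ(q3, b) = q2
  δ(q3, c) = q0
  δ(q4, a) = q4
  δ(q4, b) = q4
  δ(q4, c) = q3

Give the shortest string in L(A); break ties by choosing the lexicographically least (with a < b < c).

acaa

A breadth-first search from q0 reaches an accepting state first via the path q0 → q4 → q3 → q2 → q1 on input acaa.
No string of length < 4 is accepted (BFS exhausts all shorter strings without reaching an accepting state), and acaa is the lexicographically least accepting string of length 4.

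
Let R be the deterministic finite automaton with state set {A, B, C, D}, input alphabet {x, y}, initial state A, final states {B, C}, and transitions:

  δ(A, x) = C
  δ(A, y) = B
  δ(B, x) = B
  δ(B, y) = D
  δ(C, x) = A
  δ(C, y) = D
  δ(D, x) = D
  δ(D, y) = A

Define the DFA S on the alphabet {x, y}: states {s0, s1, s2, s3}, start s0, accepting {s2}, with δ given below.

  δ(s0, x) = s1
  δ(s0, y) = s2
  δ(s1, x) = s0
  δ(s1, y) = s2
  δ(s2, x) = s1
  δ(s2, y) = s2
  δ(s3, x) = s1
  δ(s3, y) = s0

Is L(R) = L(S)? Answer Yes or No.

No

The string x is accepted by R but rejected by S.
So L(R) ≠ L(S).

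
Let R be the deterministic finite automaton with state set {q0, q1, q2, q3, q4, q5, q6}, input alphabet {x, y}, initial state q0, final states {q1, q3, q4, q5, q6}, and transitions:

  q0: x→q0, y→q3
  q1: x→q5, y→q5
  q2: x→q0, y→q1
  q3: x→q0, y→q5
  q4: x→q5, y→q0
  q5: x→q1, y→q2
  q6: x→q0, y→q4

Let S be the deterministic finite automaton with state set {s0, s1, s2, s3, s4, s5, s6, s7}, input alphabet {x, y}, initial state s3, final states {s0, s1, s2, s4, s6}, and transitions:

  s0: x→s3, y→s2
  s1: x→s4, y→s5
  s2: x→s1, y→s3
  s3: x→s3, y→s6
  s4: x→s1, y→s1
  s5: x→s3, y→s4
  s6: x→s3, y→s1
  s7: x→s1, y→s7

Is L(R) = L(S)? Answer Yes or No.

Exploring the product automaton R × S from the start pair (q0, s3), following both machines on each input symbol, reaches 5 state pairs: (q0, s3), (q3, s6), (q5, s1), (q1, s4), (q2, s5).
R accepts in {q1, q3, q4, q5, q6} and S accepts in {s0, s1, s2, s4, s6}. In every reachable pair the two components are either both accepting — (q3, s6), (q5, s1), (q1, s4) — or both non-accepting, so no string is accepted by exactly one of the machines: L(R) \ L(S) and L(S) \ L(R) are both empty.
Hence every string is accepted by R iff it is accepted by S, and the two languages coincide.

Yes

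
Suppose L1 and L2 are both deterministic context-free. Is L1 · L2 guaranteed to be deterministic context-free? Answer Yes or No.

No

Take L₁ = {ε, c} (finite, hence regular and DCFL) and L₂ = {c aⁿbⁿ : n≥0} ∪ {cc aⁿb²ⁿ : n≥0} (a DCFL: the number of leading c's tells the DPDA whether to pop one stack symbol per b or per two b's). Then L₁L₂ ∩ cca⁺b* = {cc aⁿbⁿ : n≥1} ∪ {cc aⁿb²ⁿ : n≥1}. If L₁L₂ were a DCFL, so would be this intersection with a regular set, and a DPDA for it started from its configuration after reading cc would accept {aⁿbⁿ : n≥1} ∪ {aⁿb²ⁿ : n≥1}, which no deterministic PDA accepts (a DPDA for it would have a single run on aⁿb²ⁿ, accepting after the prefix aⁿbⁿ and accepting again after n more b's; an ordinary PDA that simulates it on a's and b's and, at any moment when it is accepting, may switch to reading only a fresh letter d while feeding each d to the simulation as a b, would accept aⁱbʲdᵏ (k≥1) exactly when both aⁱbʲ and aⁱbʲ⁺ᵏ are in the language, i.e. its language intersected with the regular set a*b*d⁺ would be exactly {aⁿbⁿdⁿ : n≥1} — impossible, since context-free languages are closed under intersection with regular sets and {aⁿbⁿdⁿ} is not context-free). Hence L₁L₂ is not a DCFL.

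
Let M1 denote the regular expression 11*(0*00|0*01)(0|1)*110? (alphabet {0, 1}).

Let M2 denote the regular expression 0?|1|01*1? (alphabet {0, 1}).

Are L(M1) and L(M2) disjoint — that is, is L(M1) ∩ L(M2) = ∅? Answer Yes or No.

Yes

Converting the expression M1 to a DFA (subset construction, then merging equivalent states) gives the minimal DFA with states {r0, r1, r2, r3, r4, r5, r6, r7}, start state r0, accepting states {r6, r7} and transitions r0: 0→r1, 1→r2; r1: 0→r1, 1→r1; r2: 0→r3, 1→r2; r3: 0→r4, 1→r4; r4: 0→r4, 1→r5; r5: 0→r4, 1→r6; r6: 0→r7, 1→r6; r7: 0→r4, 1→r5.
Converting the expression M2 to a DFA (subset construction, then merging equivalent states) gives the minimal DFA with states {t0, t1, t2, t3}, start state t0, accepting states {t0, t1, t2} and transitions t0: 0→t1, 1→t2; t1: 0→t3, 1→t1; t2: 0→t3, 1→t3; t3: 0→t3, 1→t3.
Exploring the product automaton M1 × M2 from the start pair (r0, t0), following both machines on each input symbol, reaches 10 state pairs: (r0, t0), (r1, t1), (r2, t2), (r1, t3), (r3, t3), (r2, t3), (r4, t3), (r5, t3), (r6, t3), (r7, t3).
M1 accepts in {r6, r7} and M2 accepts in {t0, t1, t2}; no reachable pair has both components accepting, so no string drives both machines to acceptance simultaneously and L(M1) ∩ L(M2) = ∅.
So no string is accepted by both, and the intersection is empty.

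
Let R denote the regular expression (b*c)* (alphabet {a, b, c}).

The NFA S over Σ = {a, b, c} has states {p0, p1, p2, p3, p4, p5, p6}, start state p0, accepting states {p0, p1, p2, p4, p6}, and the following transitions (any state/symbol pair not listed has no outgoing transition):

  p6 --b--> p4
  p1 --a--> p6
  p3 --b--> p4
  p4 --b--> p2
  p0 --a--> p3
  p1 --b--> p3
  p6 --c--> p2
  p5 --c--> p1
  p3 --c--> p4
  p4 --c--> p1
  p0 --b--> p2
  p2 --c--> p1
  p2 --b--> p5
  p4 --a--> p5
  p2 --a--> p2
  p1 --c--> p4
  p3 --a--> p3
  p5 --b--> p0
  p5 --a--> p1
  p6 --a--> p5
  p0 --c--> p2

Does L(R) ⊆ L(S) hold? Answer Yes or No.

Converting the expression R to a DFA (subset construction, then merging equivalent states) gives the minimal DFA with states {r0, r1, r2}, start state r0, accepting states {r0} and transitions r0: a→r1, b→r2, c→r0; r1: a→r1, b→r1, c→r1; r2: a→r1, b→r2, c→r0.
Exploring the product automaton R × S from the start pair (r0, p0), following both machines on each input symbol, reaches 16 state pairs: (r0, p0), (r1, p3), (r2, p2), (r0, p2), (r1, p4), (r1, p2), (r2, p5), (r0, p1), (r1, p5), (r1, p1), (r2, p0), (r1, p6), (r2, p3), (r0, p4), (r1, p0), (r2, p4).
R accepts in {r0} and S accepts in {p0, p1, p2, p4, p6}. The reachable pairs whose R-component is accepting are (r0, p0), (r0, p2), (r0, p1), (r0, p4); in each of them the S-component is accepting too, so the product for L(R) \ L(S) (R-component accepting, S-component rejecting) has no reachable accepting pair and the difference is empty.
Hence every string in L(R) is also in L(S).

Yes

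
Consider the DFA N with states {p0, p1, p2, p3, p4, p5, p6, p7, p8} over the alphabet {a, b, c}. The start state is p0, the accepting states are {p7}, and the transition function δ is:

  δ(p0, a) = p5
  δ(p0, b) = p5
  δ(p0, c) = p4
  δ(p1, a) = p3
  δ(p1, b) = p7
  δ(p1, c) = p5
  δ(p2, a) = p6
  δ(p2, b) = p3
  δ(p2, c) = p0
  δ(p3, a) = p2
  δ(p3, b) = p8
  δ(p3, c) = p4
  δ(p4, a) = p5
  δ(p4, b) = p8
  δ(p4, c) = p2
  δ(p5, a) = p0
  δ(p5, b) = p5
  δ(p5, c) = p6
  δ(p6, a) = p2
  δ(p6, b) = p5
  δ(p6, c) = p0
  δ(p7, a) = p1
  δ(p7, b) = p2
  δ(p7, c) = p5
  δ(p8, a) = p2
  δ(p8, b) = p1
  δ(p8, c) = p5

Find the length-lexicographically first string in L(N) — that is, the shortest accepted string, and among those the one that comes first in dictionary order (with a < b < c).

cbbb

A breadth-first search from p0 reaches an accepting state first via the path p0 → p4 → p8 → p1 → p7 on input cbbb.
No string of length < 4 is accepted (BFS exhausts all shorter strings without reaching an accepting state), and cbbb is the lexicographically least accepting string of length 4.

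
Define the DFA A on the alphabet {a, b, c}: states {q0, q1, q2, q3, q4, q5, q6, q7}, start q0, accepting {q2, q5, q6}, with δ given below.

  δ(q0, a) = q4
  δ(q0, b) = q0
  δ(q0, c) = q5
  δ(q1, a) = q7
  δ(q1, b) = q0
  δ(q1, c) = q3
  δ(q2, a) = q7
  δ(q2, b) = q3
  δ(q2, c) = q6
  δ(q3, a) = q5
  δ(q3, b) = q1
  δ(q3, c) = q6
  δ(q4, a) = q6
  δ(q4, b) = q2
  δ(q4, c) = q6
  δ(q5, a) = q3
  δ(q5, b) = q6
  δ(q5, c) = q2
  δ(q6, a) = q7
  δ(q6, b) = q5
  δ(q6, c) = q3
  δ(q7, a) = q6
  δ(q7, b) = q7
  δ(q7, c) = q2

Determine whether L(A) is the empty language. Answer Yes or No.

No

The string c is accepted: the run q0 → q5 ends in the accepting state q5.
Since at least one string is accepted, L(A) is not empty.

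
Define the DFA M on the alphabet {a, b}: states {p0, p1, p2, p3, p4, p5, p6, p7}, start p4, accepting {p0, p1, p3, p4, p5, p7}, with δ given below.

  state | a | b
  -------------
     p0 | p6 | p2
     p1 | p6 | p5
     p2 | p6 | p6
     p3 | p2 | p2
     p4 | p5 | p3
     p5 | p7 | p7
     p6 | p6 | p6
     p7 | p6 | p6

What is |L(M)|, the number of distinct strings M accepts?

5

The useful subgraph on states {p3, p4, p5, p7} is acyclic, so L(M) is finite; the longest accepting path visits 3 useful states, giving maximum string length 2.
Counting accepting paths from p4 by length: 1 of length 0, 2 of length 1, 2 of length 2. Total 5.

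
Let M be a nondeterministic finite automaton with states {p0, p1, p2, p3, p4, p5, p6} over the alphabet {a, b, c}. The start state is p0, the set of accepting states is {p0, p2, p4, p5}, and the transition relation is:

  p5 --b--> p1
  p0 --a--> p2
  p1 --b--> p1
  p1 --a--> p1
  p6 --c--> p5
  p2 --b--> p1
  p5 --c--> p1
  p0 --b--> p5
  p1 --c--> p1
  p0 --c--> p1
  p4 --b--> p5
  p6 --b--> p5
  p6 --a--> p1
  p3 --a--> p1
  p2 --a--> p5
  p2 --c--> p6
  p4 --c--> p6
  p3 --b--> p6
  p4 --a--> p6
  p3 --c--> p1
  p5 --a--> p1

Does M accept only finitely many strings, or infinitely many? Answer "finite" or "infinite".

finite

The useful states (reachable from p0 and able to reach an accepting state) are {p0, p2, p5, p6}.
Restricted to these states the transition graph has no cycle, so every accepting path has bounded length and L is finite.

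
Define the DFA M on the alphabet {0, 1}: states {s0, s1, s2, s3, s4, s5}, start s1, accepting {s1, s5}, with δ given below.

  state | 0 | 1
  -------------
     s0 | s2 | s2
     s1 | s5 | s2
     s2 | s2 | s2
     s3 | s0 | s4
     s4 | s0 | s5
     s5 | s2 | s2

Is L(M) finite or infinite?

finite

The useful states (reachable from s1 and able to reach an accepting state) are {s1, s5}.
Restricted to these states the transition graph has no cycle, so every accepting path has bounded length and L is finite.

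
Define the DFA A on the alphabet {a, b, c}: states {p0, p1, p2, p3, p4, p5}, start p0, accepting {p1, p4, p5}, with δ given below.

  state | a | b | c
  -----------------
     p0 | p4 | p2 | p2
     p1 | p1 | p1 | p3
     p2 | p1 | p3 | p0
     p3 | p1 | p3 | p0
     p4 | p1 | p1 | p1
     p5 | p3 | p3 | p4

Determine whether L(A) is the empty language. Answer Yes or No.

No

The string a is accepted: the run p0 → p4 ends in the accepting state p4.
Since at least one string is accepted, L(A) is not empty.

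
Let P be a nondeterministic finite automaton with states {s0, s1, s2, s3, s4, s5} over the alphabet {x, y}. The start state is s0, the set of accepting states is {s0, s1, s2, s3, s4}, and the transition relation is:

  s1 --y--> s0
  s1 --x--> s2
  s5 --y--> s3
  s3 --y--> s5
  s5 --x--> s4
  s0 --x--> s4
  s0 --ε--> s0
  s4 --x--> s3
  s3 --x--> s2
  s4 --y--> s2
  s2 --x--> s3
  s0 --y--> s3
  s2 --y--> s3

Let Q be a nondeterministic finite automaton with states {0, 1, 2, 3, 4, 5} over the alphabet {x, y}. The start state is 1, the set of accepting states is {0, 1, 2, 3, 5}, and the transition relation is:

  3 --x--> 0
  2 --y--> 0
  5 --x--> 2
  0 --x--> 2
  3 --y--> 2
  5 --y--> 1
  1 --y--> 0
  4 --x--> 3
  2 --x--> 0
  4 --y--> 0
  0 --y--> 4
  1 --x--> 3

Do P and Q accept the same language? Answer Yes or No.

Yes

Exploring the product automaton P × Q from the start pair (s0, 1), following both machines on each input symbol, reaches 5 state pairs: (s0, 1), (s4, 3), (s3, 0), (s2, 2), (s5, 4).
P accepts in {s0, s1, s2, s3, s4} and Q accepts in {0, 1, 2, 3, 5}. In every reachable pair the two components are either both accepting — (s0, 1), (s4, 3), (s3, 0), (s2, 2) — or both non-accepting, so no string is accepted by exactly one of the machines: L(P) \ L(Q) and L(Q) \ L(P) are both empty.
Hence every string is accepted by P iff it is accepted by Q, and the two languages coincide.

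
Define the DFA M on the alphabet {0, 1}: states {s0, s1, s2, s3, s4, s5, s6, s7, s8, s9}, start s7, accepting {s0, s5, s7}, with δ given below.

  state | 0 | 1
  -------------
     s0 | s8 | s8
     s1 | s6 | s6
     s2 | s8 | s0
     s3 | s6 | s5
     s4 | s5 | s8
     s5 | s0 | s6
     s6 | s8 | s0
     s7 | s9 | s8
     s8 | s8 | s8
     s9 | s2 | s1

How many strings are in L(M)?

4

The useful subgraph on states {s0, s1, s2, s6, s7, s9} is acyclic, so L(M) is finite; the longest accepting path visits 5 useful states, giving maximum string length 4.
Counting accepting paths from s7 by length: 1 of length 0, 1 of length 3, 2 of length 4. Total 4.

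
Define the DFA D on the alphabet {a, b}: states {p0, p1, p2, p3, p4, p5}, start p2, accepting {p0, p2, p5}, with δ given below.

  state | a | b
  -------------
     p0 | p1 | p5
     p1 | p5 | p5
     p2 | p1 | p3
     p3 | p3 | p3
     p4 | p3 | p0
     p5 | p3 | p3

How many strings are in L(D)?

The useful subgraph on states {p1, p2, p5} is acyclic, so L(D) is finite; the longest accepting path visits 3 useful states, giving maximum string length 2.
Counting accepting paths from p2 by length: 1 of length 0, 2 of length 2. Total 3.

3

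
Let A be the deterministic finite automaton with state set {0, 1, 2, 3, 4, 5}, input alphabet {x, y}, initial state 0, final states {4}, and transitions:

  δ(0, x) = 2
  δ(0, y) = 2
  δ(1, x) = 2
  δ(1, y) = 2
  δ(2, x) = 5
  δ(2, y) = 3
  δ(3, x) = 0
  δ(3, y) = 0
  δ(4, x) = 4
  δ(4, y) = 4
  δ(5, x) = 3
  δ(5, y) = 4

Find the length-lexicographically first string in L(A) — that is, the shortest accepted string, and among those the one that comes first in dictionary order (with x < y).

xxy

A breadth-first search from 0 reaches an accepting state first via the path 0 → 2 → 5 → 4 on input xxy.
No string of length < 3 is accepted (BFS exhausts all shorter strings without reaching an accepting state), and xxy is the lexicographically least accepting string of length 3.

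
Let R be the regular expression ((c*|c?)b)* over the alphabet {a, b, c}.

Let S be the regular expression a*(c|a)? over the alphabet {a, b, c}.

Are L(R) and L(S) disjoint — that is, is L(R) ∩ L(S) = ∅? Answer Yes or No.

No

The empty string ε is accepted by both R and S.
Hence L(R) ∩ L(S) ≠ ∅.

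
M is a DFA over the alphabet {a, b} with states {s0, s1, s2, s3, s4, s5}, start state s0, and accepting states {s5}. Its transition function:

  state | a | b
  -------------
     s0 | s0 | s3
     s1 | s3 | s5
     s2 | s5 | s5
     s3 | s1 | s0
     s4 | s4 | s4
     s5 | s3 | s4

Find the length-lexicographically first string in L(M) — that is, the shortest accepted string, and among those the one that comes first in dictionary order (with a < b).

A breadth-first search from s0 reaches an accepting state first via the path s0 → s3 → s1 → s5 on input bab.
No string of length < 3 is accepted (BFS exhausts all shorter strings without reaching an accepting state), and bab is the lexicographically least accepting string of length 3.

bab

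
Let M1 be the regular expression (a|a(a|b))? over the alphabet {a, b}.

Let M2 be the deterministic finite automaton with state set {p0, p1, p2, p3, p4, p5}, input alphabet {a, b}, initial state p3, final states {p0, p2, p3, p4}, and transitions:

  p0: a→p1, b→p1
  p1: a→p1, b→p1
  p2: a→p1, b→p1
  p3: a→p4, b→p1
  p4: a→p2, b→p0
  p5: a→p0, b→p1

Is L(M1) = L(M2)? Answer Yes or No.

Converting the expression M1 to a DFA (subset construction, then merging equivalent states) gives the minimal DFA with states {r0, r1, r2, r3}, start state r0, accepting states {r0, r1, r3} and transitions r0: a→r1, b→r2; r1: a→r3, b→r3; r2: a→r2, b→r2; r3: a→r2, b→r2.
Exploring the product automaton M1 × M2 from the start pair (r0, p3), following both machines on each input symbol, reaches 5 state pairs: (r0, p3), (r1, p4), (r2, p1), (r3, p2), (r3, p0).
M1 accepts in {r0, r1, r3} and M2 accepts in {p0, p2, p3, p4}. In every reachable pair the two components are either both accepting — (r0, p3), (r1, p4), (r3, p2), (r3, p0) — or both non-accepting, so no string is accepted by exactly one of the machines: L(M1) \ L(M2) and L(M2) \ L(M1) are both empty.
Hence every string is accepted by M1 iff it is accepted by M2, and the two languages coincide.

Yes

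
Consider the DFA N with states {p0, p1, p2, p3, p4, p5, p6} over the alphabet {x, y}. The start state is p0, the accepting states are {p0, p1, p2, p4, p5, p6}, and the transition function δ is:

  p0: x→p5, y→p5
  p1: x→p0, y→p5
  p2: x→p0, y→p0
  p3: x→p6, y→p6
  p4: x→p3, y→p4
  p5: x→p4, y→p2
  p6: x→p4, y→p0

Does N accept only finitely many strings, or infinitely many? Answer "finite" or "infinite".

State p0 is reachable from the start and can reach an accepting state, and it lies on the cycle p0 → p5 → p2 → p0.
Traversing that cycle any number of times yields accepted strings of unbounded length, so the language is infinite.

infinite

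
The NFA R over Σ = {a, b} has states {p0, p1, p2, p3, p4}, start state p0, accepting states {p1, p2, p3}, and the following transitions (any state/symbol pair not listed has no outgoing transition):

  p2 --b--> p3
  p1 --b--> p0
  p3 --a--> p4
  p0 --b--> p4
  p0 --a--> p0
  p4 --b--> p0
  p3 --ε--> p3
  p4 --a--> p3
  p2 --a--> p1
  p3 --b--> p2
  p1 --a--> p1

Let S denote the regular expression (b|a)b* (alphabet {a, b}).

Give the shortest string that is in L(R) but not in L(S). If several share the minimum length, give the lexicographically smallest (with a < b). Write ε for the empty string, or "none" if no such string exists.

ba

The string ba is accepted by R but not by S.
No shorter string lies in the difference, and ba is the lexicographically first length-2 string in L(R) \ L(S).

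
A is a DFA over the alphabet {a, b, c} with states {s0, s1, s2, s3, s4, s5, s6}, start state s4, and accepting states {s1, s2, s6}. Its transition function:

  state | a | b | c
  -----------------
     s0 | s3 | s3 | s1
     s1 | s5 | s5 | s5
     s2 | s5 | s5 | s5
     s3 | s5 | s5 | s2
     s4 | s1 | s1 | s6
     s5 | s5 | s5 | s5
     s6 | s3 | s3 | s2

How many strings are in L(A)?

The useful subgraph on states {s1, s2, s3, s4, s6} is acyclic, so L(A) is finite; the longest accepting path visits 4 useful states, giving maximum string length 3.
Counting accepting paths from s4 by length: 3 of length 1, 1 of length 2, 2 of length 3. Total 6.

6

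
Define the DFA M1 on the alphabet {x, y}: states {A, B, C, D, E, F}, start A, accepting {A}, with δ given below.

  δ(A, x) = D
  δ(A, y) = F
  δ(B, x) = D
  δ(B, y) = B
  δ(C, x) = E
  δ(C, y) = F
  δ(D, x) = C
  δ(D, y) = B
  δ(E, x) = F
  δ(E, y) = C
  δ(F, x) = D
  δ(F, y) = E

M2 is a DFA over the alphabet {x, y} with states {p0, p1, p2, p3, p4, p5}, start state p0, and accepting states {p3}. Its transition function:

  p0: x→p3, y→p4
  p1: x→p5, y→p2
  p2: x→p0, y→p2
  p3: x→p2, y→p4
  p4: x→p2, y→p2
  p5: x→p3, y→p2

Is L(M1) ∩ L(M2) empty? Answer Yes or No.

Exploring the product automaton M1 × M2 from the start pair (A, p0), following both machines on each input symbol, reaches 18 state pairs: (A, p0), (D, p3), (F, p4), (C, p2), (B, p4), (D, p2), (E, p2), (E, p0), (F, p2), (B, p2), (C, p0), (F, p0), (F, p3), (C, p4), (D, p0), (E, p3), (E, p4), (C, p3).
M1 accepts in {A} and M2 accepts in {p3}; no reachable pair has both components accepting, so no string drives both machines to acceptance simultaneously and L(M1) ∩ L(M2) = ∅.
So no string is accepted by both, and the intersection is empty.

Yes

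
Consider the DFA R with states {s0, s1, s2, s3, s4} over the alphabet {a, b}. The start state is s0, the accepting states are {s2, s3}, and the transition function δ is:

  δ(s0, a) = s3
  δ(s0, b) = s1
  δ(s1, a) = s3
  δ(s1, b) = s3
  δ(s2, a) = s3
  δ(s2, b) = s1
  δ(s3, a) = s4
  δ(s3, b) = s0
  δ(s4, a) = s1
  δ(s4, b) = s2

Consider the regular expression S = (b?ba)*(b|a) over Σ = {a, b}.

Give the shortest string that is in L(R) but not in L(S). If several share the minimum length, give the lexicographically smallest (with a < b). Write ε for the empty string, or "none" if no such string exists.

ba

The string ba is accepted by R but not by S.
No shorter string lies in the difference, and ba is the lexicographically first length-2 string in L(R) \ L(S).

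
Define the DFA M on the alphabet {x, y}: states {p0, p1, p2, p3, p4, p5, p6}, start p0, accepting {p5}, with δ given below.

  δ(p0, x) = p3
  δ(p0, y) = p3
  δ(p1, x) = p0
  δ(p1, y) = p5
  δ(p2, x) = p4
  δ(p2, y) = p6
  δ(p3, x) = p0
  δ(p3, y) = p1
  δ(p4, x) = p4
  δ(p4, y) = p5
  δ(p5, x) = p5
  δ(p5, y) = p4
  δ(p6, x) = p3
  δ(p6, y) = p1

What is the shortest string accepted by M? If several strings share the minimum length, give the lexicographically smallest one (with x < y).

A breadth-first search from p0 reaches an accepting state first via the path p0 → p3 → p1 → p5 on input xyy.
No string of length < 3 is accepted (BFS exhausts all shorter strings without reaching an accepting state), and xyy is the lexicographically least accepting string of length 3.

xyy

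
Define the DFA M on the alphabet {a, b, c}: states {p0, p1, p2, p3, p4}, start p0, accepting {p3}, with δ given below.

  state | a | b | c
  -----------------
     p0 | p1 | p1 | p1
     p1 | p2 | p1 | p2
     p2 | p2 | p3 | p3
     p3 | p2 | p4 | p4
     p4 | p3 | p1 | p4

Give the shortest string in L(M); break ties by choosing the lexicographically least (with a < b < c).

aab

A breadth-first search from p0 reaches an accepting state first via the path p0 → p1 → p2 → p3 on input aab.
No string of length < 3 is accepted (BFS exhausts all shorter strings without reaching an accepting state), and aab is the lexicographically least accepting string of length 3.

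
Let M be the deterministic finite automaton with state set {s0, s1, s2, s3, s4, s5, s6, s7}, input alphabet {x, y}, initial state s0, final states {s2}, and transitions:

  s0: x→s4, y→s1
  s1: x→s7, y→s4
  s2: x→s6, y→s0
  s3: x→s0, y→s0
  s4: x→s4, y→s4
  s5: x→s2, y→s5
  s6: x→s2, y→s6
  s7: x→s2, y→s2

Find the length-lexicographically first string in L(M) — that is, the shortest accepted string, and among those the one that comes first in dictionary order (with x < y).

yxx

A breadth-first search from s0 reaches an accepting state first via the path s0 → s1 → s7 → s2 on input yxx.
No string of length < 3 is accepted (BFS exhausts all shorter strings without reaching an accepting state), and yxx is the lexicographically least accepting string of length 3.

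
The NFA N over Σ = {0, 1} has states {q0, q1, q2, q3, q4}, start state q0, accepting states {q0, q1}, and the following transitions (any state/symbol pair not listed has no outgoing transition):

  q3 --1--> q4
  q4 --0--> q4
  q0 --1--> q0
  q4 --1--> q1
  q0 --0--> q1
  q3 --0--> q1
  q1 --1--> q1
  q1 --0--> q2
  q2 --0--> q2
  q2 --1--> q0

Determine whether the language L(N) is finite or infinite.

infinite

State q0 is reachable from the start and can reach an accepting state, and it lies on the cycle q0 → q0.
Traversing that cycle any number of times yields accepted strings of unbounded length, so the language is infinite.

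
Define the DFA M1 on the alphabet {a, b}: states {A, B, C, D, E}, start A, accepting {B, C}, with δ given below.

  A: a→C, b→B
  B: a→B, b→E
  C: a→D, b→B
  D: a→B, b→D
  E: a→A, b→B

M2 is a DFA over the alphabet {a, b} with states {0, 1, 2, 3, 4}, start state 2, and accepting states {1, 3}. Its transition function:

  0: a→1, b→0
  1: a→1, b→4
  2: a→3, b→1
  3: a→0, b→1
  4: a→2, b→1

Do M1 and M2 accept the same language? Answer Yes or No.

Exploring the product automaton M1 × M2 from the start pair (A, 2), following both machines on each input symbol, reaches 5 state pairs: (A, 2), (C, 3), (B, 1), (D, 0), (E, 4).
M1 accepts in {B, C} and M2 accepts in {1, 3}. In every reachable pair the two components are either both accepting — (C, 3), (B, 1) — or both non-accepting, so no string is accepted by exactly one of the machines: L(M1) \ L(M2) and L(M2) \ L(M1) are both empty.
Hence every string is accepted by M1 iff it is accepted by M2, and the two languages coincide.

Yes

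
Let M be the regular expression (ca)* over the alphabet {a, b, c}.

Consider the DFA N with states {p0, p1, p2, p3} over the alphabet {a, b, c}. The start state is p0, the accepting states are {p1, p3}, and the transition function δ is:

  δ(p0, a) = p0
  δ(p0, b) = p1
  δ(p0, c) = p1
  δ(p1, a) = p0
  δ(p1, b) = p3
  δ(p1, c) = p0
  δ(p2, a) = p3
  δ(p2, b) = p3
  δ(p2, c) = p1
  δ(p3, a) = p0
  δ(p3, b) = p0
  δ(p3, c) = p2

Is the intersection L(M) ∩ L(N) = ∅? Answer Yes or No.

Yes

Converting the expression M to a DFA (subset construction, then merging equivalent states) gives the minimal DFA with states {m0, m1, m2}, start state m0, accepting states {m0} and transitions m0: a→m1, b→m1, c→m2; m1: a→m1, b→m1, c→m1; m2: a→m0, b→m1, c→m1.
Exploring the product automaton M × N from the start pair (m0, p0), following both machines on each input symbol, reaches 6 state pairs: (m0, p0), (m1, p0), (m1, p1), (m2, p1), (m1, p3), (m1, p2).
M accepts in {m0} and N accepts in {p1, p3}; no reachable pair has both components accepting, so no string drives both machines to acceptance simultaneously and L(M) ∩ L(N) = ∅.
So no string is accepted by both, and the intersection is empty.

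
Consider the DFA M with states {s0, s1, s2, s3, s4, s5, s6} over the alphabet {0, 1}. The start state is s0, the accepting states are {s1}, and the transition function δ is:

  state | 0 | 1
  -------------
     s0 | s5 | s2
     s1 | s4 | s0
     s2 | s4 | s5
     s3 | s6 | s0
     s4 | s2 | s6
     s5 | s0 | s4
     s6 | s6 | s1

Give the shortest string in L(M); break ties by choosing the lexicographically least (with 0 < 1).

A breadth-first search from s0 reaches an accepting state first via the path s0 → s5 → s4 → s6 → s1 on input 0111.
No string of length < 4 is accepted (BFS exhausts all shorter strings without reaching an accepting state), and 0111 is the lexicographically least accepting string of length 4.

0111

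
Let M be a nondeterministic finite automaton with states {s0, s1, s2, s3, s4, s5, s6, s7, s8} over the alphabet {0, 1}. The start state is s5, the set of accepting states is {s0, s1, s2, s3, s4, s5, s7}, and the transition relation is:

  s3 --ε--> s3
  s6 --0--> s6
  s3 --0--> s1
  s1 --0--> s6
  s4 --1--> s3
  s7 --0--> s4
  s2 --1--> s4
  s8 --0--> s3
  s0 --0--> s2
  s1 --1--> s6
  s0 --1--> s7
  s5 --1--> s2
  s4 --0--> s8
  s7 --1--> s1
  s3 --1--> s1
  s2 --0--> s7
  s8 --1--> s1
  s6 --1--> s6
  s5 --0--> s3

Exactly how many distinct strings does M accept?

The useful subgraph on states {s1, s2, s3, s4, s5, s7, s8} is acyclic, so L(M) is finite; the longest accepting path visits 7 useful states, giving maximum string length 6.
Counting accepting paths from s5 by length: 1 of length 0, 2 of length 1, 4 of length 2, 3 of length 3, 5 of length 4, 6 of length 5, 2 of length 6. Total 23.

23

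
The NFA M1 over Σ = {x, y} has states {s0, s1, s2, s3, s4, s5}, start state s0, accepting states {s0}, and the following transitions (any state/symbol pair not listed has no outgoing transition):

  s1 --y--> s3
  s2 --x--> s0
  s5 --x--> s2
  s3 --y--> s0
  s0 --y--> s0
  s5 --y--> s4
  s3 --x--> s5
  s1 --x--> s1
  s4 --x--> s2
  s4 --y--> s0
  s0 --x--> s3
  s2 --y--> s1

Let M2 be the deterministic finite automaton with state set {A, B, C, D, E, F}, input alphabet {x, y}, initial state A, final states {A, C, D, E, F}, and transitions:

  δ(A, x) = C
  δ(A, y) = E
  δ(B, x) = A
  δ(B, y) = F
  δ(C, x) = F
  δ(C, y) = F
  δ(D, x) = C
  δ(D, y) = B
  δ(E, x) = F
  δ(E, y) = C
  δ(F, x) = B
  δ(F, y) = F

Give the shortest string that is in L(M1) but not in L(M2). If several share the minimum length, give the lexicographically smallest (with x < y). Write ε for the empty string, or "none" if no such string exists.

xyxxyxx

The string xyxxyxx is accepted by M1 but not by M2.
No shorter string lies in the difference, and xyxxyxx is the lexicographically first length-7 string in L(M1) \ L(M2).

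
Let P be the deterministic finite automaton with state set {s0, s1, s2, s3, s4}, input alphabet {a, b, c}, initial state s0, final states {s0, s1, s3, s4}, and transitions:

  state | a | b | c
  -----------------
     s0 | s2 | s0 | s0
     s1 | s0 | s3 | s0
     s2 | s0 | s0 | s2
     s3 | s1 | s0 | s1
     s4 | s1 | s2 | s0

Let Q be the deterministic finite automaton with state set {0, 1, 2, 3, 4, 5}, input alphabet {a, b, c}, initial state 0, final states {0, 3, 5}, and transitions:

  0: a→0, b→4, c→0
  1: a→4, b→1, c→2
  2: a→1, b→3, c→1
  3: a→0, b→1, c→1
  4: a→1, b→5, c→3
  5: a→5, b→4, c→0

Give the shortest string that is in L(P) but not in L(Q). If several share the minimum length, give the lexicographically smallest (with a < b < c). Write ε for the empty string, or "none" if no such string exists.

The string b is accepted by P but not by Q.
No shorter string lies in the difference, and b is the lexicographically first length-1 string in L(P) \ L(Q).

b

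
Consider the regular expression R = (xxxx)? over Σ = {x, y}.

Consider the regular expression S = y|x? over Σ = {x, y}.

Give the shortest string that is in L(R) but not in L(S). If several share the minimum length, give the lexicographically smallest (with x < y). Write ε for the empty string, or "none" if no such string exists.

xxxx

The string xxxx is accepted by R but not by S.
No shorter string lies in the difference, and xxxx is the lexicographically first length-4 string in L(R) \ L(S).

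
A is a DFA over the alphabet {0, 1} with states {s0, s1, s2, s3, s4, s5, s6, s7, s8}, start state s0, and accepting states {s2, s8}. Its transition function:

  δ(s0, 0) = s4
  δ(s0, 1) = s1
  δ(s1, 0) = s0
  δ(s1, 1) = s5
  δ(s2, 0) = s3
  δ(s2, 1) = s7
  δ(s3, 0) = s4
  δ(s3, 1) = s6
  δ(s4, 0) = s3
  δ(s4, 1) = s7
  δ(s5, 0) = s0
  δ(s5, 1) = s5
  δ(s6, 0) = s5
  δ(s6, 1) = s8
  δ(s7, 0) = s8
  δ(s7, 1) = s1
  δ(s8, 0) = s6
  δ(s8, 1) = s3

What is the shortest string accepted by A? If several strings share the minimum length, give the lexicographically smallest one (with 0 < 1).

010

A breadth-first search from s0 reaches an accepting state first via the path s0 → s4 → s7 → s8 on input 010.
No string of length < 3 is accepted (BFS exhausts all shorter strings without reaching an accepting state), and 010 is the lexicographically least accepting string of length 3.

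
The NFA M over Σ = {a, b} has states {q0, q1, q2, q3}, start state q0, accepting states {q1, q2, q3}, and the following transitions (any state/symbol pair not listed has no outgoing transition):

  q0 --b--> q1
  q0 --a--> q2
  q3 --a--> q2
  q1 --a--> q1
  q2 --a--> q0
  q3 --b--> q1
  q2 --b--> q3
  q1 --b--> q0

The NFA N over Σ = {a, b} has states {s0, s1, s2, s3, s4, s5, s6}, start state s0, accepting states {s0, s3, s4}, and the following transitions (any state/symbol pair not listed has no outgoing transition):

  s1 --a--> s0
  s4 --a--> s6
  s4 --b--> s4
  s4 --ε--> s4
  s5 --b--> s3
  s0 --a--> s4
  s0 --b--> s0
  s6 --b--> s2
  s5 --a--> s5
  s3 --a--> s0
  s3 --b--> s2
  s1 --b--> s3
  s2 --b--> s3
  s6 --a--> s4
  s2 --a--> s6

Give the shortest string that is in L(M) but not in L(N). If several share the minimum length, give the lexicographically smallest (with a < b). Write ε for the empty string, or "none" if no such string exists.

The string aab is accepted by M but not by N.
No shorter string lies in the difference, and aab is the lexicographically first length-3 string in L(M) \ L(N).

aab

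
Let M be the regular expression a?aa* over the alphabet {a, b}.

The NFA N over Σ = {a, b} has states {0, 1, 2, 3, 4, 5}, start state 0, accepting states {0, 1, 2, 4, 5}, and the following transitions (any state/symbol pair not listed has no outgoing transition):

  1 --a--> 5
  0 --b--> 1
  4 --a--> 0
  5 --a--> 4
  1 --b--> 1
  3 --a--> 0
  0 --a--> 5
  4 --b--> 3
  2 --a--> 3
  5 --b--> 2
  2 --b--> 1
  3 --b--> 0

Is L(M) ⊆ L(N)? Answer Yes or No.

Converting the expression M to a DFA (subset construction, then merging equivalent states) gives the minimal DFA with states {m0, m1, m2}, start state m0, accepting states {m1} and transitions m0: a→m1, b→m2; m1: a→m1, b→m2; m2: a→m2, b→m2.
Exploring the product automaton M × N from the start pair (m0, 0), following both machines on each input symbol, reaches 10 state pairs: (m0, 0), (m1, 5), (m2, 1), (m1, 4), (m2, 2), (m2, 5), (m1, 0), (m2, 3), (m2, 4), (m2, 0).
M accepts in {m1} and N accepts in {0, 1, 2, 4, 5}. The reachable pairs whose M-component is accepting are (m1, 5), (m1, 4), (m1, 0); in each of them the N-component is accepting too, so the product for L(M) \ L(N) (M-component accepting, N-component rejecting) has no reachable accepting pair and the difference is empty.
Hence every string in L(M) is also in L(N).

Yes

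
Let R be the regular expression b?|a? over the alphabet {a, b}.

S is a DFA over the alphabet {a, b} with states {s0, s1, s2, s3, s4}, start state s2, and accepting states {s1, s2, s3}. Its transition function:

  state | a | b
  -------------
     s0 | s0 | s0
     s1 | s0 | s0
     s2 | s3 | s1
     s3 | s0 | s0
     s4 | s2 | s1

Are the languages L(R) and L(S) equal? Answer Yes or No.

Converting the expression R to a DFA (subset construction, then merging equivalent states) gives the minimal DFA with states {r0, r1, r2}, start state r0, accepting states {r0, r1} and transitions r0: a→r1, b→r1; r1: a→r2, b→r2; r2: a→r2, b→r2.
Exploring the product automaton R × S from the start pair (r0, s2), following both machines on each input symbol, reaches 4 state pairs: (r0, s2), (r1, s3), (r1, s1), (r2, s0).
R accepts in {r0, r1} and S accepts in {s1, s2, s3}. In every reachable pair the two components are either both accepting — (r0, s2), (r1, s3), (r1, s1) — or both non-accepting, so no string is accepted by exactly one of the machines: L(R) \ L(S) and L(S) \ L(R) are both empty.
Hence every string is accepted by R iff it is accepted by S, and the two languages coincide.

Yes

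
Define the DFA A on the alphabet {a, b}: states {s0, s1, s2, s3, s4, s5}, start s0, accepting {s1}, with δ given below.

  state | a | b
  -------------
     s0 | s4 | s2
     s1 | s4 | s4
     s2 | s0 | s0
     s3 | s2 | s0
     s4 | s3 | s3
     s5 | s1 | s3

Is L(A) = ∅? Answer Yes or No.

Yes

The states reachable from the start state are {s0, s2, s3, s4}.
None of the accepting states {s1} is reachable, so no string is accepted and L(A) = ∅.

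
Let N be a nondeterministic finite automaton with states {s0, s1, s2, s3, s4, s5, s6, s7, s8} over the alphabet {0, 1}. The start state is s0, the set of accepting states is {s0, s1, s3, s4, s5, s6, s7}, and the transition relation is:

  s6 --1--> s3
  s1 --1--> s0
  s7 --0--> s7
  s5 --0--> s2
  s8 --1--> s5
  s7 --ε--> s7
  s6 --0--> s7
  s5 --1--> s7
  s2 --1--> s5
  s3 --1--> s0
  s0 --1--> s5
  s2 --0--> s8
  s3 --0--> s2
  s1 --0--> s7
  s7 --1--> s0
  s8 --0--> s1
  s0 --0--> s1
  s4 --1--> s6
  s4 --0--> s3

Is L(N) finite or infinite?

State s0 is reachable from the start and can reach an accepting state, and it lies on the cycle s0 → s1 → s0.
Traversing that cycle any number of times yields accepted strings of unbounded length, so the language is infinite.

infinite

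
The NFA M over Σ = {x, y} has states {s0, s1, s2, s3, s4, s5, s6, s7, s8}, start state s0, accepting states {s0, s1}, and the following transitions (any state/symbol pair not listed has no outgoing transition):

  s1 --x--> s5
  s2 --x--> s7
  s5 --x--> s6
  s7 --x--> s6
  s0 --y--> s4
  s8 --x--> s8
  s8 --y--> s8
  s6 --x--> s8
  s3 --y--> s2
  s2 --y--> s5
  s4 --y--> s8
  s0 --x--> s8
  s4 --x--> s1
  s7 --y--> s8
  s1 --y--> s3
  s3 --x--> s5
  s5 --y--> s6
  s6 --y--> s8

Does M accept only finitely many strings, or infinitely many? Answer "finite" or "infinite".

The useful states (reachable from s0 and able to reach an accepting state) are {s0, s1, s4}.
Restricted to these states the transition graph has no cycle, so every accepting path has bounded length and L is finite.

finite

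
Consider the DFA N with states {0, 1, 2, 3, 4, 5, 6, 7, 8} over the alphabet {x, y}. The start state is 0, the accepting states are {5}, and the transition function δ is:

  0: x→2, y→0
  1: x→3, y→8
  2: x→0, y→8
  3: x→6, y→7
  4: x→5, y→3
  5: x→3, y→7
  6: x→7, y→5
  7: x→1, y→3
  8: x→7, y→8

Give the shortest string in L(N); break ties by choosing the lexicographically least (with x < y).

xyxyxy

A breadth-first search from 0 reaches an accepting state first via the path 0 → 2 → 8 → 7 → 3 → 6 → 5 on input xyxyxy.
No string of length < 6 is accepted (BFS exhausts all shorter strings without reaching an accepting state), and xyxyxy is the lexicographically least accepting string of length 6.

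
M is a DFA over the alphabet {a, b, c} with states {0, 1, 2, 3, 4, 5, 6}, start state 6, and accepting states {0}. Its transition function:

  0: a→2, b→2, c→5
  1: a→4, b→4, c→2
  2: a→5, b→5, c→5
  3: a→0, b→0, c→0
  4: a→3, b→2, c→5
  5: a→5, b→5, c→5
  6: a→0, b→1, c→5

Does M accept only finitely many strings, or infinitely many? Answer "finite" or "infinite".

finite

The useful states (reachable from 6 and able to reach an accepting state) are {0, 1, 3, 4, 6}.
Restricted to these states the transition graph has no cycle, so every accepting path has bounded length and L is finite.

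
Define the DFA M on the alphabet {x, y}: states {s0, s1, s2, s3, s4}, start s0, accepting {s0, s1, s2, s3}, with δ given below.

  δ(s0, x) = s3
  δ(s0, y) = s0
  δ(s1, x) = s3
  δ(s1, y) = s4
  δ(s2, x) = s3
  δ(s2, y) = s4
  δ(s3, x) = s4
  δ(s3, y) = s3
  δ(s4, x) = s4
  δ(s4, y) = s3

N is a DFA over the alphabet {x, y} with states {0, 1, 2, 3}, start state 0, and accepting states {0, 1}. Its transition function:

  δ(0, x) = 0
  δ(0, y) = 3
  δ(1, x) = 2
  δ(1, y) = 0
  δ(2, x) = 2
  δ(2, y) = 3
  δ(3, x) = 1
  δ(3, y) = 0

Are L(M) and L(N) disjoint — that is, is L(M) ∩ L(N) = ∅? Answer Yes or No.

The empty string ε is accepted by both M and N.
Hence L(M) ∩ L(N) ≠ ∅.

No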